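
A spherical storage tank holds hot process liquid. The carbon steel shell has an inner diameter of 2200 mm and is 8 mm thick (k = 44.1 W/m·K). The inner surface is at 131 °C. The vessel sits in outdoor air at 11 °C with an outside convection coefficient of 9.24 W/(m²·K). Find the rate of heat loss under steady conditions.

Q ≈ 17100 W

Spherical conduction: R = (1/r_in − 1/r_out)/(4πk) per layer; series-sum.
R_carbon steel shell = (1/1.1 − 1/1.108)/(4π×44.1) = 1.184×10^-5 K/W
R_outer film = 1/(h·4πr_o²) = 1/(9.24×4π×1.108²) = 0.007015 K/W
R_total = 0.007027 K/W
Q = ΔT/R_total = 120/0.007027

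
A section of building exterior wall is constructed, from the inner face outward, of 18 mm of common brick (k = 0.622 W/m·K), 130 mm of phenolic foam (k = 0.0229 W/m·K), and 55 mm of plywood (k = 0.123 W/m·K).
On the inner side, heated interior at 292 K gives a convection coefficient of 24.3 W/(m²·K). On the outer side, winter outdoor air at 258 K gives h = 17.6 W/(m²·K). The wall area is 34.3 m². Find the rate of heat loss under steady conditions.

Q ≈ 187 W

Model the wall as resistances in series:
R_inner film = 1/(h_i·A) = 1/(24.3×34.3) = 0.0012 K/W
R_common brick = L/(kA) = 0.018/(0.622×34.3) = 8.437×10^-4 K/W
R_phenolic foam = L/(kA) = 0.13/(0.0229×34.3) = 0.1655 K/W
R_plywood = L/(kA) = 0.055/(0.123×34.3) = 0.01304 K/W
R_outer film = 1/(h_o·A) = 1/(17.6×34.3) = 0.001657 K/W
R_total = 0.1822 K/W
Q = ΔT / R_total = 34 / 0.1822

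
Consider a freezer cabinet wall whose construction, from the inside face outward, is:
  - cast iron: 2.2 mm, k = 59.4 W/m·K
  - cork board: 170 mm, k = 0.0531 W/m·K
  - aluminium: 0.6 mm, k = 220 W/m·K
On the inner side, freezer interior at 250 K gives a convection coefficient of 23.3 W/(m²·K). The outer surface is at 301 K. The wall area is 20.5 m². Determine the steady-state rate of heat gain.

Using the resistance-network approach (series):
R_inner film = 1/(h_i·A) = 1/(23.3×20.5) = 0.002094 K/W
R_cast iron = L/(kA) = 0.0022/(59.4×20.5) = 1.807×10^-6 K/W
R_cork board = L/(kA) = 0.17/(0.0531×20.5) = 0.1562 K/W
R_aluminium = L/(kA) = 0.0006/(220×20.5) = 1.33×10^-7 K/W
R_total = 0.1583 K/W
Q = ΔT / R_total = 51 / 0.1583

Q ≈ 322 W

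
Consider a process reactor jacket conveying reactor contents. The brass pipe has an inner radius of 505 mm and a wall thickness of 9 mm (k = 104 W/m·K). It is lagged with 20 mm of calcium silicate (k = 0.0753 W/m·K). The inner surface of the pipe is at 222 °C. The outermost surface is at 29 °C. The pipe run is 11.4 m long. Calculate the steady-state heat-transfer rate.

Q ≈ 27300 W

For a radial system each layer contributes R = ln(r_out/r_in)/(2πkL); films add R = 1/(hA).
R_brass pipe wall = ln(514/505)/(2π×104×11.4) = 2.371×10^-6 K/W
R_calcium silicate = ln(534/514)/(2π×0.0753×11.4) = 0.007077 K/W
R_total = 0.00708 K/W
Q = ΔT/R_total = 193/0.00708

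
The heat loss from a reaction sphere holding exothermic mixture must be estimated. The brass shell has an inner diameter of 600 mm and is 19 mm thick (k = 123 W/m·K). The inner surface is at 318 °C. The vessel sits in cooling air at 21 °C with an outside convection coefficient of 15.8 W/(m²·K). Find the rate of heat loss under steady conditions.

Each spherical layer contributes R = (1/r_i − 1/r_o)/(4πk):
R_brass shell = (1/0.3 − 1/0.319)/(4π×123) = 1.284×10^-4 K/W
R_outer film = 1/(h·4πr_o²) = 1/(15.8×4π×0.319²) = 0.04949 K/W
R_total = 0.04962 K/W
Q = ΔT/R_total = 297/0.04962

Q ≈ 5990 W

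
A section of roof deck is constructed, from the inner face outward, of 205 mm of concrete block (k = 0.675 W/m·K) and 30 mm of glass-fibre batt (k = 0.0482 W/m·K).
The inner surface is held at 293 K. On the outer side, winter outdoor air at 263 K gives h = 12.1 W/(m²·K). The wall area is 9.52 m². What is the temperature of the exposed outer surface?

T ≈ 265 K

Model the wall as resistances in series:
R_concrete block = L/(kA) = 0.205/(0.675×9.52) = 0.0319 K/W
R_glass-fibre batt = L/(kA) = 0.03/(0.0482×9.52) = 0.06538 K/W
R_outer film = 1/(h_o·A) = 1/(12.1×9.52) = 0.008681 K/W
R_total = 0.106 K/W;  Q = ΔT/R_total = 30/0.106 = 283.1 W
T_interface = T_inner − Q·ΣR(inner→interface) = 293 − 283×0.09728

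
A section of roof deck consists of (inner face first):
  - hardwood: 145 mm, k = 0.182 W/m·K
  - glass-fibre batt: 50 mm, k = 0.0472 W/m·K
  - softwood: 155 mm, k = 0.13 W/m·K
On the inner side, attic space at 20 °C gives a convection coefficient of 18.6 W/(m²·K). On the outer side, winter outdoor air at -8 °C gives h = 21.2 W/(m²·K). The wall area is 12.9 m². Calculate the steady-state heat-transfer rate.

Using the resistance-network approach (series):
R_inner film = 1/(h_i·A) = 1/(18.6×12.9) = 0.004168 K/W
R_hardwood = L/(kA) = 0.145/(0.182×12.9) = 0.06176 K/W
R_glass-fibre batt = L/(kA) = 0.05/(0.0472×12.9) = 0.08212 K/W
R_softwood = L/(kA) = 0.155/(0.13×12.9) = 0.09243 K/W
R_outer film = 1/(h_o·A) = 1/(21.2×12.9) = 0.003657 K/W
R_total = 0.2441 K/W
Q = ΔT / R_total = 28 / 0.2441

Q ≈ 115 W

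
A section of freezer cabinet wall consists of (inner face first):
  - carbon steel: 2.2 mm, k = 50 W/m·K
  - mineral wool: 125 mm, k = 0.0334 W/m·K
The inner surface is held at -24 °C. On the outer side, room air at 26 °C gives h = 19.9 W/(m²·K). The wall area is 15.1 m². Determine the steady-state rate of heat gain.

Using the resistance-network approach (series):
R_carbon steel = L/(kA) = 0.0022/(50×15.1) = 2.914×10^-6 K/W
R_mineral wool = L/(kA) = 0.125/(0.0334×15.1) = 0.2478 K/W
R_outer film = 1/(h_o·A) = 1/(19.9×15.1) = 0.003328 K/W
R_total = 0.2512 K/W
Q = ΔT / R_total = 50 / 0.2512

Q ≈ 199 W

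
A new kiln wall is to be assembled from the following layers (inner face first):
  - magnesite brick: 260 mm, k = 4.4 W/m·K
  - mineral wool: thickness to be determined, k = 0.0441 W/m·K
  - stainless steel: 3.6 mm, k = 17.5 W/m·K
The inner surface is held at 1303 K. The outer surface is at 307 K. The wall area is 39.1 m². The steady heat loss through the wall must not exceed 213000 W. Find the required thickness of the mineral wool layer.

L ≈ 5.45 mm

Model the wall as resistances in series:
R_magnesite brick = L/(kA) = 0.26/(4.4×39.1) = 0.001511 K/W
R_stainless steel = L/(kA) = 0.0036/(17.5×39.1) = 5.261×10^-6 K/W
Sum of the known resistances R_other = 0.001517 K/W
Required total resistance R_tot = ΔT/Q_allow = 996/213000 = 0.004676 K/W
R_mineral wool = R_tot − R_other = 0.00316 K/W
L = R·k·A = 0.00316×0.0441×39.1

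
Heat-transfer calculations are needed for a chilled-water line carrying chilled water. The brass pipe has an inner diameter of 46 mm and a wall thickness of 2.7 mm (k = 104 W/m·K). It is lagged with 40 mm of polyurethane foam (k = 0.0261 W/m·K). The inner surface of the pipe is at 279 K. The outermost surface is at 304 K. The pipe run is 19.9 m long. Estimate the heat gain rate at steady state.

Treating each annulus and film as a series resistance:
R_brass pipe wall = ln(25.7/23)/(2π×104×19.9) = 8.536×10^-6 K/W
R_polyurethane foam = ln(65.7/25.7)/(2π×0.0261×19.9) = 0.2876 K/W
R_total = 0.2876 K/W
Q = ΔT/R_total = 25/0.2876

Q ≈ 86.9 W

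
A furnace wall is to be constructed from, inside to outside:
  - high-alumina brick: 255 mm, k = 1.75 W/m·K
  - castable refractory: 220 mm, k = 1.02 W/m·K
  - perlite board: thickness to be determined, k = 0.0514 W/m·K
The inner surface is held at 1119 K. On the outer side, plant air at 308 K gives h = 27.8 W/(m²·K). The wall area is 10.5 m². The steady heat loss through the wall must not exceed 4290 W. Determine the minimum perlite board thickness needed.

Thermal resistances in series:
R_high-alumina brick = L/(kA) = 0.255/(1.75×10.5) = 0.01388 K/W
R_castable refractory = L/(kA) = 0.22/(1.02×10.5) = 0.02054 K/W
R_outer film = 1/(h_o·A) = 1/(27.8×10.5) = 0.003426 K/W
Sum of the known resistances R_other = 0.03784 K/W
Required total resistance R_tot = ΔT/Q_allow = 811/4290 = 0.189 K/W
R_perlite board = R_tot − R_other = 0.1512 K/W
L = R·k·A = 0.1512×0.0514×10.5

L ≈ 81.6 mm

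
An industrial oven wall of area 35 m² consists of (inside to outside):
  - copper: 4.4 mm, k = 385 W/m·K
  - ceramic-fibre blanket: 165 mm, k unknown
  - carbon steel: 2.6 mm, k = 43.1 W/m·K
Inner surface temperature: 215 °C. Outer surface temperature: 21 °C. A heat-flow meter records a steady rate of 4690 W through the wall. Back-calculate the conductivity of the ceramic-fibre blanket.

k ≈ 0.114 W/(m·K)

Model the wall as resistances in series:
R_copper = L/(kA) = 0.0044/(385×35) = 3.265×10^-7 K/W
R_carbon steel = L/(kA) = 0.0026/(43.1×35) = 1.724×10^-6 K/W
Sum of known resistances R_other = 2.05×10^-6 K/W
Total R = ΔT/Q = 194/4690 = 0.04136 K/W
R_ceramic-fibre blanket = R_total − R_other = 0.04136 K/W
k = L/(R·A) = 0.165/(0.04136×35)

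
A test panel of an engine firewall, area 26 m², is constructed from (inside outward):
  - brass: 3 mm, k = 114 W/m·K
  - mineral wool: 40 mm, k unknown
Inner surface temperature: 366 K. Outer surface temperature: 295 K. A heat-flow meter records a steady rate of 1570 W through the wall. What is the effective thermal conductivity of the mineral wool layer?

Model the wall as resistances in series:
R_brass = L/(kA) = 0.003/(114×26) = 1.012×10^-6 K/W
Sum of known resistances R_other = 1.012×10^-6 K/W
Total R = ΔT/Q = 71/1570 = 0.04522 K/W
R_mineral wool = R_total − R_other = 0.04522 K/W
k = L/(R·A) = 0.04/(0.04522×26)

k ≈ 0.034 W/(m·K)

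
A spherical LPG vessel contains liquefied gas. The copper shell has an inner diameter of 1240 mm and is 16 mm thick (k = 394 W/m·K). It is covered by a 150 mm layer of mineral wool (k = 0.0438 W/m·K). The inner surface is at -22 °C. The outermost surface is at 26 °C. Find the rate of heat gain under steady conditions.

Radial (spherical) resistances in series:
R_copper shell = (1/0.62 − 1/0.636)/(4π×394) = 8.195×10^-6 K/W
R_mineral wool = (1/0.636 − 1/0.786)/(4π×0.0438) = 0.5452 K/W
R_total = 0.5452 K/W
Q = ΔT/R_total = 48/0.5452

Q ≈ 88 W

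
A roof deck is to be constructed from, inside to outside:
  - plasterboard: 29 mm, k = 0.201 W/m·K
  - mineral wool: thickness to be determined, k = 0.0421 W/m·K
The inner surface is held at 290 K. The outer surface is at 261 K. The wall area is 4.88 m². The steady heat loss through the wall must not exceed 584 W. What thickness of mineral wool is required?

Thermal resistances in series:
R_plasterboard = L/(kA) = 0.029/(0.201×4.88) = 0.02957 K/W
Sum of the known resistances R_other = 0.02957 K/W
Required total resistance R_tot = ΔT/Q_allow = 29/584 = 0.04966 K/W
R_mineral wool = R_tot − R_other = 0.02009 K/W
L = R·k·A = 0.02009×0.0421×4.88

L ≈ 4.13 mm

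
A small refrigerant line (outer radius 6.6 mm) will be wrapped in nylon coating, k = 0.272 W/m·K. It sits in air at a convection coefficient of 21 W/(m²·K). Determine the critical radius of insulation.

r_cr ≈ 13 mm

For a cylinder r_cr = k/h = 0.272/21
r_cr = 13 mm; since the bare radius (6.6 mm) is below r_cr, adding a thin layer of insulation will *increase* heat loss.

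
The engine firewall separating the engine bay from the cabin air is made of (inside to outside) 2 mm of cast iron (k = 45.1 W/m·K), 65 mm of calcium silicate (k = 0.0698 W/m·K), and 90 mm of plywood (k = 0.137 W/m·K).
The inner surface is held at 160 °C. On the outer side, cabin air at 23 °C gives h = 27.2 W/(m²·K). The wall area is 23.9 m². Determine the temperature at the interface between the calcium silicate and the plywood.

T ≈ 81.5 °C

Using the resistance-network approach (series):
R_cast iron = L/(kA) = 0.002/(45.1×23.9) = 1.855×10^-6 K/W
R_calcium silicate = L/(kA) = 0.065/(0.0698×23.9) = 0.03896 K/W
R_plywood = L/(kA) = 0.09/(0.137×23.9) = 0.02749 K/W
R_outer film = 1/(h_o·A) = 1/(27.2×23.9) = 0.001538 K/W
R_total = 0.06799 K/W;  Q = ΔT/R_total = 137/0.06799 = 2015 W
T_interface = T_inner − Q·ΣR(inner→interface) = 160 − 2010×0.03897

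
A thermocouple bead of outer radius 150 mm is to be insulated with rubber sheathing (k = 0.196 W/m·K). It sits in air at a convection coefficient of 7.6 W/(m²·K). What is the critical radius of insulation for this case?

r_cr ≈ 51.6 mm

For a sphere r_cr = 2k/h = 2×0.196/7.6
r_cr = 51.6 mm; since the bare radius (150 mm) is above r_cr, any added insulation will reduce heat loss.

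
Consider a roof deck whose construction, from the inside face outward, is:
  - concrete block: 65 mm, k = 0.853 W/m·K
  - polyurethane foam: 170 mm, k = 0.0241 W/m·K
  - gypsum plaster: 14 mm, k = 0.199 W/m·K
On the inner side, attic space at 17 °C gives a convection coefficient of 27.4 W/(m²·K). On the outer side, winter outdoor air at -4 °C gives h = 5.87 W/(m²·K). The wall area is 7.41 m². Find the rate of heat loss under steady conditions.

Q ≈ 21 W

Model the wall as resistances in series:
R_inner film = 1/(h_i·A) = 1/(27.4×7.41) = 0.004925 K/W
R_concrete block = L/(kA) = 0.065/(0.853×7.41) = 0.01028 K/W
R_polyurethane foam = L/(kA) = 0.17/(0.0241×7.41) = 0.9519 K/W
R_gypsum plaster = L/(kA) = 0.014/(0.199×7.41) = 0.009494 K/W
R_outer film = 1/(h_o·A) = 1/(5.87×7.41) = 0.02299 K/W
R_total = 0.9996 K/W
Q = ΔT / R_total = 21 / 0.9996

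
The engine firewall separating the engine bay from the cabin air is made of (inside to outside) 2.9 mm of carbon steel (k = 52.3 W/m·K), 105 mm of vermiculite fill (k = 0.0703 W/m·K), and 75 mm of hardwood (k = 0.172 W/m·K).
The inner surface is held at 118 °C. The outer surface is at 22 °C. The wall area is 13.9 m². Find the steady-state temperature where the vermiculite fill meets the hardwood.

T ≈ 43.7 °C

Thermal resistances in series:
R_carbon steel = L/(kA) = 0.0029/(52.3×13.9) = 3.989×10^-6 K/W
R_vermiculite fill = L/(kA) = 0.105/(0.0703×13.9) = 0.1075 K/W
R_hardwood = L/(kA) = 0.075/(0.172×13.9) = 0.03137 K/W
R_total = 0.1388 K/W;  Q = ΔT/R_total = 96/0.1388 = 691.5 W
T_interface = T_inner − Q·ΣR(inner→interface) = 118 − 692×0.1075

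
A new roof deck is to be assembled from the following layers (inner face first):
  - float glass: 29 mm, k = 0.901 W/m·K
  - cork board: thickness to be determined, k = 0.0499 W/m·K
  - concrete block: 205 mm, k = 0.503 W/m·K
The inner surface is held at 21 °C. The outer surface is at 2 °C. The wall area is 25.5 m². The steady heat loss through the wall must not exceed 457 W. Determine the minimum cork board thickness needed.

L ≈ 31 mm

Treating each layer as a thermal resistance in series:
R_float glass = L/(kA) = 0.029/(0.901×25.5) = 0.001262 K/W
R_concrete block = L/(kA) = 0.205/(0.503×25.5) = 0.01598 K/W
Sum of the known resistances R_other = 0.01724 K/W
Required total resistance R_tot = ΔT/Q_allow = 19/457 = 0.04158 K/W
R_cork board = R_tot − R_other = 0.02433 K/W
L = R·k·A = 0.02433×0.0499×25.5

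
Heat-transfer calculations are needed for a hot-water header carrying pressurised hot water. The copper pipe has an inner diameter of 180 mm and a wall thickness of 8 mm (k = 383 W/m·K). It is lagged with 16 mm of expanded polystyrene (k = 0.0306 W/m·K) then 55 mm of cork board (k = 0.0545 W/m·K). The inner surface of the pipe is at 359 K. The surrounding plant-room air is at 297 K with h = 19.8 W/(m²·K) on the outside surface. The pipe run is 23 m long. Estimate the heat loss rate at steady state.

Q ≈ 719 W

Cylindrical conduction, so R = ln(r₂/r₁)/(2πkL) per layer, in series:
R_copper pipe wall = ln(98/90)/(2π×383×23) = 1.539×10^-6 K/W
R_expanded polystyrene = ln(114/98)/(2π×0.0306×23) = 0.0342 K/W
R_cork board = ln(169/114)/(2π×0.0545×23) = 0.04999 K/W
R_outer film = 1/(h_o·2πr_oL) = 1/(19.8×2π×0.169×23) = 0.002068 K/W
R_total = 0.08626 K/W
Q = ΔT/R_total = 62/0.08626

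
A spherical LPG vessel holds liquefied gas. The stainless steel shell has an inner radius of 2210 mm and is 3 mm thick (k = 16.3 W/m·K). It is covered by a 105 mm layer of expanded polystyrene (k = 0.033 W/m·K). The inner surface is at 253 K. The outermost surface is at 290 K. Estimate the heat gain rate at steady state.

Q ≈ 750 W

Radial (spherical) resistances in series:
R_stainless steel shell = (1/2.21 − 1/2.213)/(4π×16.3) = 2.995×10^-6 K/W
R_expanded polystyrene = (1/2.213 − 1/2.318)/(4π×0.033) = 0.04936 K/W
R_total = 0.04936 K/W
Q = ΔT/R_total = 37/0.04936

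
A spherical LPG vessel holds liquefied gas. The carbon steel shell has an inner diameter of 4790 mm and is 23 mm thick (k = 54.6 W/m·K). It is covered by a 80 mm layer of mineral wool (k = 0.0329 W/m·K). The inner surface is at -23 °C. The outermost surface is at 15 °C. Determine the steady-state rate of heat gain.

Q ≈ 1190 W

Each spherical layer contributes R = (1/r_i − 1/r_o)/(4πk):
R_carbon steel shell = (1/2.395 − 1/2.418)/(4π×54.6) = 5.788×10^-6 K/W
R_mineral wool = (1/2.418 − 1/2.498)/(4π×0.0329) = 0.03204 K/W
R_total = 0.03204 K/W
Q = ΔT/R_total = 38/0.03204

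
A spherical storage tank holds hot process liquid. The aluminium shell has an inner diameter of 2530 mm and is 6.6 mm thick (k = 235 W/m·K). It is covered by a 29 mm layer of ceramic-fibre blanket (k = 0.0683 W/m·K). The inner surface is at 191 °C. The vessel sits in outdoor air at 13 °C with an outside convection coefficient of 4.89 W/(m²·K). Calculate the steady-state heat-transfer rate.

Each spherical layer contributes R = (1/r_i − 1/r_o)/(4πk):
R_aluminium shell = (1/1.265 − 1/1.2716)/(4π×235) = 1.389×10^-6 K/W
R_ceramic-fibre blanket = (1/1.2716 − 1/1.3006)/(4π×0.0683) = 0.02043 K/W
R_outer film = 1/(h·4πr_o²) = 1/(4.89×4π×1.3006²) = 0.00962 K/W
R_total = 0.03005 K/W
Q = ΔT/R_total = 178/0.03005

Q ≈ 5920 W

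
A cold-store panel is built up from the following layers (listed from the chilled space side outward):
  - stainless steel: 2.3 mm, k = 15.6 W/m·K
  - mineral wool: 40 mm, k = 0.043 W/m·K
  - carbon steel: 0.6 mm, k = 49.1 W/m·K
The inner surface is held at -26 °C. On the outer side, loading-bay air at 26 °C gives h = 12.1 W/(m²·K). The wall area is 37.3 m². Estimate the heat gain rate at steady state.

Q ≈ 1910 W

Thermal resistances in series:
R_stainless steel = L/(kA) = 0.0023/(15.6×37.3) = 3.953×10^-6 K/W
R_mineral wool = L/(kA) = 0.04/(0.043×37.3) = 0.02494 K/W
R_carbon steel = L/(kA) = 0.0006/(49.1×37.3) = 3.276×10^-7 K/W
R_outer film = 1/(h_o·A) = 1/(12.1×37.3) = 0.002216 K/W
R_total = 0.02716 K/W
Q = ΔT / R_total = 52 / 0.02716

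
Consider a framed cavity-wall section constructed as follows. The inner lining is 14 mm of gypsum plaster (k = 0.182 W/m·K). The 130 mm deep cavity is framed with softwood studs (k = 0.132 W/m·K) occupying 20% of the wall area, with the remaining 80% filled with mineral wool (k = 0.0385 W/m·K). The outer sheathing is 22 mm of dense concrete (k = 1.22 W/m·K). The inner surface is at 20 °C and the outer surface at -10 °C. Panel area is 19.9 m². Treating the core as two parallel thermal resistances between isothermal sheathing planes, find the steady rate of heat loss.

Sheathing layers in series; stud and cavity paths in parallel between them.
R_inner = 0.014/(0.182×19.9) = 0.003865 K/W
R_stud  = 0.13/(0.132×0.2×19.9) = 0.2474 K/W
R_cav   = 0.13/(0.0385×0.8×19.9) = 0.2121 K/W
1/R_core = 1/R_stud + 1/R_cav → R_core = 0.1142 K/W
R_outer = 0.022/(1.22×19.9) = 9.062×10^-4 K/W
R_total = 0.119 K/W
Q = ΔT/R_total = 30/0.119

Q ≈ 252 W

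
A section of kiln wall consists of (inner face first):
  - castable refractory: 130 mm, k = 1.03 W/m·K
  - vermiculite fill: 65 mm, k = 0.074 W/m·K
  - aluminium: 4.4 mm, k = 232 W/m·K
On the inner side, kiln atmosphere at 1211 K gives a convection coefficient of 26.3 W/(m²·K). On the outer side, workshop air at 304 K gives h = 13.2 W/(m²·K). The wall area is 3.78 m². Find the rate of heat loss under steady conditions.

Thermal resistances in series:
R_inner film = 1/(h_i·A) = 1/(26.3×3.78) = 0.01006 K/W
R_castable refractory = L/(kA) = 0.13/(1.03×3.78) = 0.03339 K/W
R_vermiculite fill = L/(kA) = 0.065/(0.074×3.78) = 0.2324 K/W
R_aluminium = L/(kA) = 0.0044/(232×3.78) = 5.017×10^-6 K/W
R_outer film = 1/(h_o·A) = 1/(13.2×3.78) = 0.02004 K/W
R_total = 0.2959 K/W
Q = ΔT / R_total = 907 / 0.2959

Q ≈ 3070 W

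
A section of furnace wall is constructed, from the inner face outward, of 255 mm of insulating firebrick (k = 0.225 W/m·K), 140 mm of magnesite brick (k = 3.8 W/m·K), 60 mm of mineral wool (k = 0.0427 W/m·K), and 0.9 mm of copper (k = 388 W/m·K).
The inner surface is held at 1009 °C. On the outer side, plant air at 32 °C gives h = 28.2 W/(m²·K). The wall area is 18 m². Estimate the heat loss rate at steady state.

Q ≈ 6740 W

Treating each layer as a thermal resistance in series:
R_insulating firebrick = L/(kA) = 0.255/(0.225×18) = 0.06296 K/W
R_magnesite brick = L/(kA) = 0.14/(3.8×18) = 0.002047 K/W
R_mineral wool = L/(kA) = 0.06/(0.0427×18) = 0.07806 K/W
R_copper = L/(kA) = 0.0009/(388×18) = 1.289×10^-7 K/W
R_outer film = 1/(h_o·A) = 1/(28.2×18) = 0.00197 K/W
R_total = 0.145 K/W
Q = ΔT / R_total = 977 / 0.145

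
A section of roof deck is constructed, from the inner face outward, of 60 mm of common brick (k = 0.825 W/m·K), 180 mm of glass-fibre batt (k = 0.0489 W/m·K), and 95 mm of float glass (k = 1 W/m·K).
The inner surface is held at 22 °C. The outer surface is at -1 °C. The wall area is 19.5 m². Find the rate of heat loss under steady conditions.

Model the wall as resistances in series:
R_common brick = L/(kA) = 0.06/(0.825×19.5) = 0.00373 K/W
R_glass-fibre batt = L/(kA) = 0.18/(0.0489×19.5) = 0.1888 K/W
R_float glass = L/(kA) = 0.095/(1×19.5) = 0.004872 K/W
R_total = 0.1974 K/W
Q = ΔT / R_total = 23 / 0.1974

Q ≈ 117 W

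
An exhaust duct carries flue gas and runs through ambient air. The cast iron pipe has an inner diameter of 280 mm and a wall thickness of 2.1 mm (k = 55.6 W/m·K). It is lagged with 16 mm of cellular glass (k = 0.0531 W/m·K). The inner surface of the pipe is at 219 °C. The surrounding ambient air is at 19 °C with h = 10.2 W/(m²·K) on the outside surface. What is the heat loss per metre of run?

Radial resistances (cylindrical: R_cond = ln(r_o/r_i)/(2πkL), R_conv = 1/(h·2πrL)):
R_cast iron pipe wall = ln(142.1/140)/(2π×55.6×1) = 4.262×10^-5 K/W
R_cellular glass = ln(158.1/142.1)/(2π×0.0531×1) = 0.3198 K/W
R_outer film = 1/(h_o·2πr_oL) = 1/(10.2×2π×0.1581×1) = 0.09869 K/W
R_total = 0.4185 K/W
Q = ΔT/R_total = 200/0.4185

q′ ≈ 478 W/m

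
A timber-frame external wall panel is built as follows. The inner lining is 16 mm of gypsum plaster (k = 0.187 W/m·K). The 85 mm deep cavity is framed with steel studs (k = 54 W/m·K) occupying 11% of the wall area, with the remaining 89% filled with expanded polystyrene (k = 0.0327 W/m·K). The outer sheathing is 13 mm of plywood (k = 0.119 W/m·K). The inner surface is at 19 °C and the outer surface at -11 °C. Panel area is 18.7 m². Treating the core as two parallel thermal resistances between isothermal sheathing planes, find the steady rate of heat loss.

Q ≈ 2680 W

Sheathing layers in series; stud and cavity paths in parallel between them.
R_inner = 0.016/(0.187×18.7) = 0.004575 K/W
R_stud  = 0.085/(54×0.11×18.7) = 7.652×10^-4 K/W
R_cav   = 0.085/(0.0327×0.89×18.7) = 0.1562 K/W
1/R_core = 1/R_stud + 1/R_cav → R_core = 7.615×10^-4 K/W
R_outer = 0.013/(0.119×18.7) = 0.005842 K/W
R_total = 0.01118 K/W
Q = ΔT/R_total = 30/0.01118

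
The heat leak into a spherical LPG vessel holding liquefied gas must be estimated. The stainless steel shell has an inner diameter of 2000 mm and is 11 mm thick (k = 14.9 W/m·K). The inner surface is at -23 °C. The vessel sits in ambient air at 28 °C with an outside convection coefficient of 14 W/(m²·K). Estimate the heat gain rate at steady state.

Radial (spherical) resistances in series:
R_stainless steel shell = (1/1 − 1/1.011)/(4π×14.9) = 5.811×10^-5 K/W
R_outer film = 1/(h·4πr_o²) = 1/(14×4π×1.011²) = 0.005561 K/W
R_total = 0.005619 K/W
Q = ΔT/R_total = 51/0.005619

Q ≈ 9080 W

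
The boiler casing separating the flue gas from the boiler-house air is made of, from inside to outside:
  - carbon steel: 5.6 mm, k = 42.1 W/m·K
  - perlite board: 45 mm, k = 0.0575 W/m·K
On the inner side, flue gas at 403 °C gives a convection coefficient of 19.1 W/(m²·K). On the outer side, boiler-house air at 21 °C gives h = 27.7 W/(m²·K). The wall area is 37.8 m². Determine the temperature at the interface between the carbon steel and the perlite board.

Treating each layer as a thermal resistance in series:
R_inner film = 1/(h_i·A) = 1/(19.1×37.8) = 0.001385 K/W
R_carbon steel = L/(kA) = 0.0056/(42.1×37.8) = 3.519×10^-6 K/W
R_perlite board = L/(kA) = 0.045/(0.0575×37.8) = 0.0207 K/W
R_outer film = 1/(h_o·A) = 1/(27.7×37.8) = 9.551×10^-4 K/W
R_total = 0.02305 K/W;  Q = ΔT/R_total = 382/0.02305 = 16570 W
T_interface = T_inner − Q·ΣR(inner→interface) = 403 − 16600×0.001389

T ≈ 380 °C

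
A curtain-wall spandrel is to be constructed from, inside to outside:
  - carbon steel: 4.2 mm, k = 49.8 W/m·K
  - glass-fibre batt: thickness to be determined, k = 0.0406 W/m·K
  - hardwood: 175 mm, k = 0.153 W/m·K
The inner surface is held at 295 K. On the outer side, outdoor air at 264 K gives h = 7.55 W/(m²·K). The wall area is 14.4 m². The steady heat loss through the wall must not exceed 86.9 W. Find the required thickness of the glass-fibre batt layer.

L ≈ 157 mm

Treating each layer as a thermal resistance in series:
R_carbon steel = L/(kA) = 0.0042/(49.8×14.4) = 5.857×10^-6 K/W
R_hardwood = L/(kA) = 0.175/(0.153×14.4) = 0.07943 K/W
R_outer film = 1/(h_o·A) = 1/(7.55×14.4) = 0.009198 K/W
Sum of the known resistances R_other = 0.08863 K/W
Required total resistance R_tot = ΔT/Q_allow = 31/86.9 = 0.3567 K/W
R_glass-fibre batt = R_tot − R_other = 0.2681 K/W
L = R·k·A = 0.2681×0.0406×14.4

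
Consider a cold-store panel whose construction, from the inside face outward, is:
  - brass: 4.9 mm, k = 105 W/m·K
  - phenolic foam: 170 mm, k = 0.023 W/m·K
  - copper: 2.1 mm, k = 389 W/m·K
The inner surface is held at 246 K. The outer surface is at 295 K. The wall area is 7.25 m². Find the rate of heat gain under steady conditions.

Q ≈ 48.1 W

Thermal resistances in series:
R_brass = L/(kA) = 0.0049/(105×7.25) = 6.437×10^-6 K/W
R_phenolic foam = L/(kA) = 0.17/(0.023×7.25) = 1.019 K/W
R_copper = L/(kA) = 0.0021/(389×7.25) = 7.446×10^-7 K/W
R_total = 1.019 K/W
Q = ΔT / R_total = 49 / 1.019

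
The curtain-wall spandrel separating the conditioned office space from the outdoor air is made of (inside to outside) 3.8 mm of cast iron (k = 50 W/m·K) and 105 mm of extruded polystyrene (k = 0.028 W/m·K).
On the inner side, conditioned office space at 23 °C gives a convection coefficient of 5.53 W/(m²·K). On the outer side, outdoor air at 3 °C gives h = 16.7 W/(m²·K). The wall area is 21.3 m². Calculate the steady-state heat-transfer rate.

Treating each layer as a thermal resistance in series:
R_inner film = 1/(h_i·A) = 1/(5.53×21.3) = 0.00849 K/W
R_cast iron = L/(kA) = 0.0038/(50×21.3) = 3.568×10^-6 K/W
R_extruded polystyrene = L/(kA) = 0.105/(0.028×21.3) = 0.1761 K/W
R_outer film = 1/(h_o·A) = 1/(16.7×21.3) = 0.002811 K/W
R_total = 0.1874 K/W
Q = ΔT / R_total = 20 / 0.1874

Q ≈ 107 W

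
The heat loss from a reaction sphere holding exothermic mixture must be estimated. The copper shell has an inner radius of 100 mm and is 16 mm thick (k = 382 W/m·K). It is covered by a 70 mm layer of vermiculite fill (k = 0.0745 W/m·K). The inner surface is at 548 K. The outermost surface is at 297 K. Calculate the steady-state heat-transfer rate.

Radial (spherical) resistances in series:
R_copper shell = (1/0.1 − 1/0.116)/(4π×382) = 2.873×10^-4 K/W
R_vermiculite fill = (1/0.116 − 1/0.186)/(4π×0.0745) = 3.465 K/W
R_total = 3.466 K/W
Q = ΔT/R_total = 251/3.466

Q ≈ 72.4 W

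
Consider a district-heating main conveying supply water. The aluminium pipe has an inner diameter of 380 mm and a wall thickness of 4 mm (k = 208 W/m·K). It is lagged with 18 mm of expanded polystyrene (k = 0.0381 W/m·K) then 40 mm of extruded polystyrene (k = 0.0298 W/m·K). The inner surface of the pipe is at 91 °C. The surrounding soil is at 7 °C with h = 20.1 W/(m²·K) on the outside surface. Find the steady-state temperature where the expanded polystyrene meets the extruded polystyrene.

For a radial system each layer contributes R = ln(r_out/r_in)/(2πkL); films add R = 1/(hA).
R_aluminium pipe wall = ln(194/190)/(2π×208×1) = 1.594×10^-5 K/W
R_expanded polystyrene = ln(212/194)/(2π×0.0381×1) = 0.3706 K/W
R_extruded polystyrene = ln(252/212)/(2π×0.0298×1) = 0.9231 K/W
R_outer film = 1/(h_o·2πr_oL) = 1/(20.1×2π×0.252×1) = 0.03142 K/W
R_total = 1.325 K/W
Q = ΔT/R_total = 84/1.325
Q = 63.4 W/m
T_interface = T_inner − Q·ΣR(inner→interface) = 91 − 63.4×0.3707

T ≈ 67.5 °C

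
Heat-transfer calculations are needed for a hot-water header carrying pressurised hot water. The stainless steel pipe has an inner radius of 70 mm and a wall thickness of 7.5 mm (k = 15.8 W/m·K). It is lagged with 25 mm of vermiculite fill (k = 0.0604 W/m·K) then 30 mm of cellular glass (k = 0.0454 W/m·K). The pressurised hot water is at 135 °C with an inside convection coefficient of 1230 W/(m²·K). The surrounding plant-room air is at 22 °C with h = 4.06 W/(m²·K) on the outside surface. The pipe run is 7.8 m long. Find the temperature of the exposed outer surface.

T ≈ 39.3 °C

For a radial system each layer contributes R = ln(r_out/r_in)/(2πkL); films add R = 1/(hA).
R_inner film = 1/(h_i·2πr₁L) = 1/(1230×2π×0.07×7.8) = 2.37×10^-4 K/W
R_stainless steel pipe wall = ln(77.5/70)/(2π×15.8×7.8) = 1.314×10^-4 K/W
R_vermiculite fill = ln(102.5/77.5)/(2π×0.0604×7.8) = 0.09445 K/W
R_cellular glass = ln(132.5/102.5)/(2π×0.0454×7.8) = 0.1154 K/W
R_outer film = 1/(h_o·2πr_oL) = 1/(4.06×2π×0.1325×7.8) = 0.03793 K/W
R_total = 0.2481 K/W
Q = ΔT/R_total = 113/0.2481
Q = 455 W
T_interface = T_inner − Q·ΣR(inner→interface) = 135 − 455×0.2102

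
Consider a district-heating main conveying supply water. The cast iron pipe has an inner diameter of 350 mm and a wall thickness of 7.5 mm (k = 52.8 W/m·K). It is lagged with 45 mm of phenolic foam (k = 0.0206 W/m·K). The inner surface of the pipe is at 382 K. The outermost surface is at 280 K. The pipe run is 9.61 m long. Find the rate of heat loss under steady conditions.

Q ≈ 576 W

Cylindrical conduction, so R = ln(r₂/r₁)/(2πkL) per layer, in series:
R_cast iron pipe wall = ln(182.5/175)/(2π×52.8×9.61) = 1.316×10^-5 K/W
R_phenolic foam = ln(227.5/182.5)/(2π×0.0206×9.61) = 0.1772 K/W
R_total = 0.1772 K/W
Q = ΔT/R_total = 102/0.1772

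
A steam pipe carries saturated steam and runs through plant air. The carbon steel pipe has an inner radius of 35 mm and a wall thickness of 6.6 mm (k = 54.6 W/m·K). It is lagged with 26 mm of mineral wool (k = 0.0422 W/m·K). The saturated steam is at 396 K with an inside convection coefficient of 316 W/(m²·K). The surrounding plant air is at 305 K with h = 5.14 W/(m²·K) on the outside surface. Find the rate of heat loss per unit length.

q′ ≈ 39.5 W/m

Treating each annulus and film as a series resistance:
R_inner film = 1/(h_i·2πr₁L) = 1/(316×2π×0.035×1) = 0.01439 K/W
R_carbon steel pipe wall = ln(41.6/35)/(2π×54.6×1) = 5.036×10^-4 K/W
R_mineral wool = ln(67.6/41.6)/(2π×0.0422×1) = 1.831 K/W
R_outer film = 1/(h_o·2πr_oL) = 1/(5.14×2π×0.0676×1) = 0.458 K/W
R_total = 2.304 K/W
Q = ΔT/R_total = 91/2.304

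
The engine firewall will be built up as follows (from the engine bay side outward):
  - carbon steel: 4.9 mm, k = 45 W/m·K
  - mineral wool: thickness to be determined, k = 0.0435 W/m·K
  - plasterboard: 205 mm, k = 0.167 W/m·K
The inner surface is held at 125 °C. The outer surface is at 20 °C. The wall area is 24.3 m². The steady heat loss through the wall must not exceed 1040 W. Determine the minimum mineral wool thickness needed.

Treating each layer as a thermal resistance in series:
R_carbon steel = L/(kA) = 0.0049/(45×24.3) = 4.481×10^-6 K/W
R_plasterboard = L/(kA) = 0.205/(0.167×24.3) = 0.05052 K/W
Sum of the known resistances R_other = 0.05052 K/W
Required total resistance R_tot = ΔT/Q_allow = 105/1040 = 0.101 K/W
R_mineral wool = R_tot − R_other = 0.05044 K/W
L = R·k·A = 0.05044×0.0435×24.3

L ≈ 53.3 mm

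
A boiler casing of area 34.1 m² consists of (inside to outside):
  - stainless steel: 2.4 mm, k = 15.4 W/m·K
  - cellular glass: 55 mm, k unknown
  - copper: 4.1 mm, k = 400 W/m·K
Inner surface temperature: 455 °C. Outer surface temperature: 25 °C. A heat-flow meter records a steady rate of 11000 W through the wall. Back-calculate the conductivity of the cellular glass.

Using the resistance-network approach (series):
R_stainless steel = L/(kA) = 0.0024/(15.4×34.1) = 4.57×10^-6 K/W
R_copper = L/(kA) = 0.0041/(400×34.1) = 3.006×10^-7 K/W
Sum of known resistances R_other = 4.871×10^-6 K/W
Total R = ΔT/Q = 430/11000 = 0.03909 K/W
R_cellular glass = R_total − R_other = 0.03909 K/W
k = L/(R·A) = 0.055/(0.03909×34.1)

k ≈ 0.0413 W/(m·K)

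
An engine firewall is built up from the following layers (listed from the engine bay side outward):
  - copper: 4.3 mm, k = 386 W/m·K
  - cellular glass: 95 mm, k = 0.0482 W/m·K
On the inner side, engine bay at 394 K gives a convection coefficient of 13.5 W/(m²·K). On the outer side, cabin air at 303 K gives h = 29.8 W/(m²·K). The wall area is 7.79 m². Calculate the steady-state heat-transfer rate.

Q ≈ 341 W

Series thermal resistances:
R_inner film = 1/(h_i·A) = 1/(13.5×7.79) = 0.009509 K/W
R_copper = L/(kA) = 0.0043/(386×7.79) = 1.43×10^-6 K/W
R_cellular glass = L/(kA) = 0.095/(0.0482×7.79) = 0.253 K/W
R_outer film = 1/(h_o·A) = 1/(29.8×7.79) = 0.004308 K/W
R_total = 0.2668 K/W
Q = ΔT / R_total = 91 / 0.2668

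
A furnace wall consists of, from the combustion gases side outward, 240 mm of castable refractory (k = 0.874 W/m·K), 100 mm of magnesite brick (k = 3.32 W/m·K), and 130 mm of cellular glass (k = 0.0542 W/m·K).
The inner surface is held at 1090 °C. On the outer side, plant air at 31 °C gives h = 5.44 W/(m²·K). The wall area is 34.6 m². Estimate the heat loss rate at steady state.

Series thermal resistances:
R_castable refractory = L/(kA) = 0.24/(0.874×34.6) = 0.007936 K/W
R_magnesite brick = L/(kA) = 0.1/(3.32×34.6) = 8.705×10^-4 K/W
R_cellular glass = L/(kA) = 0.13/(0.0542×34.6) = 0.06932 K/W
R_outer film = 1/(h_o·A) = 1/(5.44×34.6) = 0.005313 K/W
R_total = 0.08344 K/W
Q = ΔT / R_total = 1059 / 0.08344

Q ≈ 12700 W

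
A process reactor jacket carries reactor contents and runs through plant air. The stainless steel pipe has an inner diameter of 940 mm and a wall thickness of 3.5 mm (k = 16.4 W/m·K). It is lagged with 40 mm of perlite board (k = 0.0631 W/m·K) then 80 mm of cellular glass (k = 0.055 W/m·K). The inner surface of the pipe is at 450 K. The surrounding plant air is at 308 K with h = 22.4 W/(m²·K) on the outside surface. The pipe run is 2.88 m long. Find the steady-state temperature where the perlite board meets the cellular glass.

Cylindrical conduction, so R = ln(r₂/r₁)/(2πkL) per layer, in series:
R_stainless steel pipe wall = ln(473.5/470)/(2π×16.4×2.88) = 2.5×10^-5 K/W
R_perlite board = ln(513.5/473.5)/(2π×0.0631×2.88) = 0.07102 K/W
R_cellular glass = ln(593.5/513.5)/(2π×0.055×2.88) = 0.1455 K/W
R_outer film = 1/(h_o·2πr_oL) = 1/(22.4×2π×0.5935×2.88) = 0.004157 K/W
R_total = 0.2207 K/W
Q = ΔT/R_total = 142/0.2207
Q = 643 W
T_interface = T_inner − Q·ΣR(inner→interface) = 450 − 643×0.07105

T ≈ 404 K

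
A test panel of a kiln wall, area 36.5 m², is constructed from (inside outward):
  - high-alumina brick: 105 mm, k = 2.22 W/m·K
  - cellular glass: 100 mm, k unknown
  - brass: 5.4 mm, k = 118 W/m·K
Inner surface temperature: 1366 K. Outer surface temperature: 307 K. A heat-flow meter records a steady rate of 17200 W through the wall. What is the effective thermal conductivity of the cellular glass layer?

Using the resistance-network approach (series):
R_high-alumina brick = L/(kA) = 0.105/(2.22×36.5) = 0.001296 K/W
R_brass = L/(kA) = 0.0054/(118×36.5) = 1.254×10^-6 K/W
Sum of known resistances R_other = 0.001297 K/W
Total R = ΔT/Q = 1059/17200 = 0.06157 K/W
R_cellular glass = R_total − R_other = 0.06027 K/W
k = L/(R·A) = 0.1/(0.06027×36.5)

k ≈ 0.0455 W/(m·K)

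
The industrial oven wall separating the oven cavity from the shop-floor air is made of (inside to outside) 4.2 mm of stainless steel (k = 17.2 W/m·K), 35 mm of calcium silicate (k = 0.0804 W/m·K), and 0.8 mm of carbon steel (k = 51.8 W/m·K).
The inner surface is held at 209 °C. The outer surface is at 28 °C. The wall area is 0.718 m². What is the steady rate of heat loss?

Q ≈ 298 W

Thermal resistances in series:
R_stainless steel = L/(kA) = 0.0042/(17.2×0.718) = 3.401×10^-4 K/W
R_calcium silicate = L/(kA) = 0.035/(0.0804×0.718) = 0.6063 K/W
R_carbon steel = L/(kA) = 0.0008/(51.8×0.718) = 2.151×10^-5 K/W
R_total = 0.6067 K/W
Q = ΔT / R_total = 181 / 0.6067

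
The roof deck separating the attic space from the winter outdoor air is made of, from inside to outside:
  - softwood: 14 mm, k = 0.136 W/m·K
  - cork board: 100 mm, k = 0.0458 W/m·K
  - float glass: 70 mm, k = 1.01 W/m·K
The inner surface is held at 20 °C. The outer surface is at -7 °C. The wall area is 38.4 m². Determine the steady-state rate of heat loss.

Q ≈ 440 W

Thermal resistances in series:
R_softwood = L/(kA) = 0.014/(0.136×38.4) = 0.002681 K/W
R_cork board = L/(kA) = 0.1/(0.0458×38.4) = 0.05686 K/W
R_float glass = L/(kA) = 0.07/(1.01×38.4) = 0.001805 K/W
R_total = 0.06135 K/W
Q = ΔT / R_total = 27 / 0.06135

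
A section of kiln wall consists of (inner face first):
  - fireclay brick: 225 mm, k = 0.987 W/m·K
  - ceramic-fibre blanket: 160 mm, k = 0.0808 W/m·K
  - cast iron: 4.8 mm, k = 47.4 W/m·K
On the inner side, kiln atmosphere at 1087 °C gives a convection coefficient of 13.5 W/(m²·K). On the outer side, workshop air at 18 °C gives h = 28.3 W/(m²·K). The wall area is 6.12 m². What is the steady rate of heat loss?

Using the resistance-network approach (series):
R_inner film = 1/(h_i·A) = 1/(13.5×6.12) = 0.0121 K/W
R_fireclay brick = L/(kA) = 0.225/(0.987×6.12) = 0.03725 K/W
R_ceramic-fibre blanket = L/(kA) = 0.16/(0.0808×6.12) = 0.3236 K/W
R_cast iron = L/(kA) = 0.0048/(47.4×6.12) = 1.655×10^-5 K/W
R_outer film = 1/(h_o·A) = 1/(28.3×6.12) = 0.005774 K/W
R_total = 0.3787 K/W
Q = ΔT / R_total = 1069 / 0.3787

Q ≈ 2820 W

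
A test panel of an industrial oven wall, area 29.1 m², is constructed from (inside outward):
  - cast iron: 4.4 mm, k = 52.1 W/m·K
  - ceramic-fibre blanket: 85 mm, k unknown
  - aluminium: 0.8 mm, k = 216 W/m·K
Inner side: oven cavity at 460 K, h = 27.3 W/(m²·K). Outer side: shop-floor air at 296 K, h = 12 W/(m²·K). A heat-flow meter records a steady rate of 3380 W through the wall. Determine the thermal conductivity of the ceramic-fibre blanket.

k ≈ 0.0658 W/(m·K)

Using the resistance-network approach (series):
R_inner film = 1/(h_i·A) = 1/(27.3×29.1) = 0.001259 K/W
R_cast iron = L/(kA) = 0.0044/(52.1×29.1) = 2.902×10^-6 K/W
R_aluminium = L/(kA) = 0.0008/(216×29.1) = 1.273×10^-7 K/W
R_outer film = 1/(h_o·A) = 1/(12×29.1) = 0.002864 K/W
Sum of known resistances R_other = 0.004125 K/W
Total R = ΔT/Q = 164/3380 = 0.04852 K/W
R_ceramic-fibre blanket = R_total − R_other = 0.0444 K/W
k = L/(R·A) = 0.085/(0.0444×29.1)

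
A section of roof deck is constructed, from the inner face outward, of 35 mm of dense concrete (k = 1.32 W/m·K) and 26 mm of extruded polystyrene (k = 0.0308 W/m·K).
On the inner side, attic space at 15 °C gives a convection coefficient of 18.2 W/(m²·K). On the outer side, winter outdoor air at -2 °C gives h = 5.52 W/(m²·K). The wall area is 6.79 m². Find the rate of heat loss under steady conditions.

Q ≈ 104 W

Model the wall as resistances in series:
R_inner film = 1/(h_i·A) = 1/(18.2×6.79) = 0.008092 K/W
R_dense concrete = L/(kA) = 0.035/(1.32×6.79) = 0.003905 K/W
R_extruded polystyrene = L/(kA) = 0.026/(0.0308×6.79) = 0.1243 K/W
R_outer film = 1/(h_o·A) = 1/(5.52×6.79) = 0.02668 K/W
R_total = 0.163 K/W
Q = ΔT / R_total = 17 / 0.163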